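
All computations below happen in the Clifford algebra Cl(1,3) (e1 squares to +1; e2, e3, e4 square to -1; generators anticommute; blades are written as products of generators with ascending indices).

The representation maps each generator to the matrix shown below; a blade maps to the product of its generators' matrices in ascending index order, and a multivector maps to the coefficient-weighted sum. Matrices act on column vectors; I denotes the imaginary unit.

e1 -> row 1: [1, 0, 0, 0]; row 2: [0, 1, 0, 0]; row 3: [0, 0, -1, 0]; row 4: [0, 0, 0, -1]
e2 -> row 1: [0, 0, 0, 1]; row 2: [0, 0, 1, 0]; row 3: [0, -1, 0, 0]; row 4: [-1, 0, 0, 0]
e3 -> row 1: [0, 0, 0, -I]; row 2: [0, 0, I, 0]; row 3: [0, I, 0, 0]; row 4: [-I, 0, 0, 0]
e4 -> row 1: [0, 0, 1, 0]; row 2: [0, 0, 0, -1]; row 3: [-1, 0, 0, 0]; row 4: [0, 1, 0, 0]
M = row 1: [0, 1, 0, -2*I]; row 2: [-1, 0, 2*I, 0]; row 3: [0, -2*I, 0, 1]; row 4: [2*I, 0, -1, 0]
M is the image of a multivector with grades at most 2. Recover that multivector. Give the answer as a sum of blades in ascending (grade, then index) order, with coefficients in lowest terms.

Method: the blade images are trace-orthogonal — tr(rho(e_A) rho(e_B)^-1) = 4 if A = B and 0 otherwise — and rho(e_A)^-1 = (e_A)^2 * rho(e_A) with (e_A)^2 = +1 or -1, so the coefficient of e_A in the preimage is (e_A)^2 * tr(M rho(e_A))/4.
Nonzero projections over blades of grade <= 2: e1 e3: (e1 e3)^2 = +1, tr(M rho(e1 e3)) = 8, coefficient 2; e2 e4: (e2 e4)^2 = -1, tr(M rho(e2 e4)) = -4, coefficient 1. Every other blade of grade <= 2 projects to 0.
Answer: 2*e1 e3 + e2 e4


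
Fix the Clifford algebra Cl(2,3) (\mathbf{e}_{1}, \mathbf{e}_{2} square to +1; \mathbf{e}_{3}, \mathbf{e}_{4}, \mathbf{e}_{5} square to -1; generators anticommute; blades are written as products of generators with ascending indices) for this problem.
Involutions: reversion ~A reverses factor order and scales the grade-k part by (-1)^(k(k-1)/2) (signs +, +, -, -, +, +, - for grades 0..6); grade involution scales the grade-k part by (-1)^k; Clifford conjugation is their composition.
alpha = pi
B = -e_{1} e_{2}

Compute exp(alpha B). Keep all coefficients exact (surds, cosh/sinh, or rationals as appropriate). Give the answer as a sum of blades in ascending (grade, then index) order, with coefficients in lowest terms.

B^2 = (-1)^2*(e_{1} e_{2})^2 = 1*(-1) = -1 (a basis 2-blade squares to minus the product of its generators' squares).
B^2 = -1 — since the square is negative, the closed form is circular: l = 1, alpha*l = \pi, so exp(alpha B) = cos(\pi) + (sin(\pi)/1)*B = -1 + (0)*B.
Answer: -1


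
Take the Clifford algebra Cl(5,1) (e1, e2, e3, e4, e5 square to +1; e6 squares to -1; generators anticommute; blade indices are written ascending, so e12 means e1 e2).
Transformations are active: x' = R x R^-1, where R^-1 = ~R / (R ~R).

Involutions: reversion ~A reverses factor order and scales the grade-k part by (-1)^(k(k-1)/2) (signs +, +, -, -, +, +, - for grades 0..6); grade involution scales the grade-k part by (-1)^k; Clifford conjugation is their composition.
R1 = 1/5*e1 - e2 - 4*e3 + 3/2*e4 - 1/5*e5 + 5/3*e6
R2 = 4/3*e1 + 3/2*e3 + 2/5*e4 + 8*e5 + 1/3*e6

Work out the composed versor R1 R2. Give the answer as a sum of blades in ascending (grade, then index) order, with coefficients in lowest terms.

Distribute over the terms of R2 (each basis-blade product reordered to ascending indices, repeated generators contracted through their squares):
R1 (4/3*e1) = 4/15 + 4/3*e12 + 16/3*e13 - 2*e14 + 4/15*e15 - 20/9*e16
R1 (3/2*e3) = -6 + 3/10*e13 - 3/2*e23 - 9/4*e34 + 3/10*e35 - 5/2*e36
R1 (2/5*e4) = 3/5 + 2/25*e14 - 2/5*e24 - 8/5*e34 + 2/25*e45 - 2/3*e46
R1 (8*e5) = -8/5 + 8/5*e15 - 8*e25 - 32*e35 + 12*e45 - 40/3*e56
R1 (1/3*e6) = -5/9 + 1/15*e16 - 1/3*e26 - 4/3*e36 + 1/2*e46 - 1/15*e56
Summing the partial products and collecting blades:
Answer: -328/45 + 4/3*e12 + 169/30*e13 - 48/25*e14 + 28/15*e15 - 97/45*e16 - 3/2*e23 - 2/5*e24 - 8*e25 - 1/3*e26 - 77/20*e34 - 317/10*e35 - 23/6*e36 + 302/25*e45 - 1/6*e46 - 67/5*e56


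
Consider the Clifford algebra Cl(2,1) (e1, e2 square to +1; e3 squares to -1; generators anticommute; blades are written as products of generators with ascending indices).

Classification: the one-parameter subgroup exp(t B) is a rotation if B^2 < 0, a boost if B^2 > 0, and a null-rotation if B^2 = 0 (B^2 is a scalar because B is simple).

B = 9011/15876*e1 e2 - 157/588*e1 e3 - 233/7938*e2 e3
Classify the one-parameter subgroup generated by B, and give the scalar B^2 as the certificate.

B^2 term by term: the squares give (9011/15876)^2*(e1 e2)^2 + (-157/588)^2*(e1 e3)^2 + (-233/7938)^2*(e2 e3)^2 = 81198121/252047376*(-1) + 24649/345744*(+1) + 54289/63011844*(+1) = -1/4 (each basis 2-blade squares to minus the product of its generators' squares); cross terms between blades sharing an index anticommute and cancel. So B^2 = -1/4.
Answer: rotation, certificate B^2 = -1/4. Key observation: B^2 = -1/4 is a conjugation invariant, so its sign decides the class regardless of the surface form of B.


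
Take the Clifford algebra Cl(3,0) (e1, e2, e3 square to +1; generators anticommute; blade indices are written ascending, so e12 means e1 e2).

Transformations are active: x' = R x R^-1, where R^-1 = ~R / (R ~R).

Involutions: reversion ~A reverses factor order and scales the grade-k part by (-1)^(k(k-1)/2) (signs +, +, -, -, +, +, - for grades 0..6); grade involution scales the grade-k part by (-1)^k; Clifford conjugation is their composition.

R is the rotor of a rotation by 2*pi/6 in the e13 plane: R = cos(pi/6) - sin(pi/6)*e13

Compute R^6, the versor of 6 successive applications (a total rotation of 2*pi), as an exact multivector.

Because a rotor carries half the rotation angle, composing 6 copies of this e13-plane rotor multiplies the phase: 6*(pi/6) = pi, hence R^6 = cos(pi) - sin(pi)*e13.
cos(pi) = -1 and sin(pi) = 0, so R^6 = -1. The total rotation 2*pi is 1 full turn, so every vector returns to itself, yet the rotor is -1, on the OTHER sheet of the double cover (an odd number of 2*pi turns).
Answer: -1


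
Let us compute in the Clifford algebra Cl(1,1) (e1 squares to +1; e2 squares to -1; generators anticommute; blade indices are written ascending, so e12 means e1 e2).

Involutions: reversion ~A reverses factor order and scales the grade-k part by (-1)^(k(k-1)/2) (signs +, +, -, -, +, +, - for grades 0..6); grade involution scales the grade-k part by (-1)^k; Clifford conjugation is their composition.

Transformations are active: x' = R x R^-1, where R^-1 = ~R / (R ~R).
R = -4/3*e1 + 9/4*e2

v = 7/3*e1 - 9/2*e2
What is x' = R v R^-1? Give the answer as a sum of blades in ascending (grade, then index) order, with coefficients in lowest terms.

~R = -4/3*e1 + 9/4*e2, and R ~R = -473/144, so R^-1 = ~R / (-473/144).
R v = 505/72 + 3/4*e12
Answer: 4769/1419*e1 - 4833/946*e2


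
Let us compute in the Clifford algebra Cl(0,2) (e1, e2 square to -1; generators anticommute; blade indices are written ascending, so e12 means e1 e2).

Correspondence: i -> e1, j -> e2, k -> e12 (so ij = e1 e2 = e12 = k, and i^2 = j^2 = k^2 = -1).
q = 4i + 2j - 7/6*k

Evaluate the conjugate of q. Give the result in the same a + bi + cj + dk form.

In blades: q = 4*e1 + 2*e2 - 7/6*e12.
Conjugation here is Clifford conjugation: the scalar is fixed and the grade-1 and grade-2 blades all flip sign, giving -4*e1 - 2*e2 + 7/6*e12; translating back:
Answer: -4i - 2j + 7/6*k


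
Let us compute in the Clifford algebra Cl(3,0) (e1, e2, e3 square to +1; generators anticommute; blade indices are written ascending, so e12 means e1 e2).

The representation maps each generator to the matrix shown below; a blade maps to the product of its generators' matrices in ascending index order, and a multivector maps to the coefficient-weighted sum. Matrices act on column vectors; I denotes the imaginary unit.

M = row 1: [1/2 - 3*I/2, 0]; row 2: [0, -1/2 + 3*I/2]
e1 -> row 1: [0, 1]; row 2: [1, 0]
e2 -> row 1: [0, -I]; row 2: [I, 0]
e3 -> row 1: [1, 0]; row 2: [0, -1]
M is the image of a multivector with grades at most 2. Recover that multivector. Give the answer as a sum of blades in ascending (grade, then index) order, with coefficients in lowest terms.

Method: 1, rho(e1), rho(e2), rho(e3) form a trace-orthogonal basis of the 2x2 complex matrices (tr(X Y) = 2 if X = Y, else 0), so M = m0*1 + m1*rho(e1) + m2*rho(e2) + m3*rho(e3) with m0 = tr(M)/2 = 0, m1 = tr(M rho(e1))/2 = 0, m2 = tr(M rho(e2))/2 = 0, m3 = tr(M rho(e3))/2 = 1/2 - 3*I/2.
Multiplying table entries, the bivector images are rho(e12) = I*rho(e3), rho(e13) = -I*rho(e2), rho(e23) = I*rho(e1); with real blade coefficients the real parts of m0..m3 are the coefficients of 1, e1, e2, e3 and the imaginary parts give the bivectors (e23: Im m1, e13: -Im m2, e12: Im m3).
Answer: 1/2*e3 - 3/2*e12


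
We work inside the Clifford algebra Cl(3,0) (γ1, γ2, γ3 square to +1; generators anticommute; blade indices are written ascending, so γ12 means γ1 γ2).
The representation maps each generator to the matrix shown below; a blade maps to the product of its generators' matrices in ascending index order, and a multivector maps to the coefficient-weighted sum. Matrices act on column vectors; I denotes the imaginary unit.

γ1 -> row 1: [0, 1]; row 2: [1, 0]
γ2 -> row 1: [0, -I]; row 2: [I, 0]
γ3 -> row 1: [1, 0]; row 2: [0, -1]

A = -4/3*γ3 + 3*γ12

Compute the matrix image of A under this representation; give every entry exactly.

Bivector images (products of the table entries): rho(γ12) = rho(γ1)rho(γ2) = row 1: [I, 0]; row 2: [0, -I].
M = (-4/3)*rho(γ3) + (3)*rho(γ12), summed entrywise:
Answer: row 1: [-4/3 + 3*I, 0]; row 2: [0, 4/3 - 3*I]


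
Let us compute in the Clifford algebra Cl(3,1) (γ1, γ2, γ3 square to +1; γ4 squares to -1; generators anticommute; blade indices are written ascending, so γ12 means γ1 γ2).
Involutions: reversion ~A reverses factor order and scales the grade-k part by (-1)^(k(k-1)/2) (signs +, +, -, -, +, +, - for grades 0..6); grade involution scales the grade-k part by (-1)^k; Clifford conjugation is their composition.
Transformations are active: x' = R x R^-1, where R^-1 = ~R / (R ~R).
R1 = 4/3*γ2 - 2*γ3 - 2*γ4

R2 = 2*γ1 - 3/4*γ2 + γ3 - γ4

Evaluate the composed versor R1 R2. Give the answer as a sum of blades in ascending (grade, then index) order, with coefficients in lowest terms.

Distribute over the terms of R1 (each basis-blade product reordered to ascending indices, repeated generators contracted through their squares):
(4/3*γ2) R2 = -1 - 8/3*γ12 + 4/3*γ23 - 4/3*γ24
(-2*γ3) R2 = -2 + 4*γ13 - 3/2*γ23 + 2*γ34
(-2*γ4) R2 = -2 + 4*γ14 - 3/2*γ24 + 2*γ34
Summing the partial products and collecting blades:
Answer: -5 - 8/3*γ12 + 4*γ13 + 4*γ14 - 1/6*γ23 - 17/6*γ24 + 4*γ34


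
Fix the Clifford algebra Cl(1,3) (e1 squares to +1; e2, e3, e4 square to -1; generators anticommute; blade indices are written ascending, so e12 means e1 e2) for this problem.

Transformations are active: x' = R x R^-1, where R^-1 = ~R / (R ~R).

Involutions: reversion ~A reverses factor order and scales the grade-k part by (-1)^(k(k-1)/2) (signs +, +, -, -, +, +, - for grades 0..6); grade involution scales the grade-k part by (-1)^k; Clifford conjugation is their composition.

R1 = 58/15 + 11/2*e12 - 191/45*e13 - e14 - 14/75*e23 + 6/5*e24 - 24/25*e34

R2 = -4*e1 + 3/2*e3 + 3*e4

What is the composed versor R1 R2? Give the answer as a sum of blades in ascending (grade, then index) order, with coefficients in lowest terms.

Distribute over the terms of R2 (each basis-blade product reordered to ascending indices, repeated generators contracted through their squares):
R1 (-4*e1) = -232/15*e1 + 22*e2 - 764/45*e3 - 4*e4 + 56/75*e123 - 24/5*e124 + 96/25*e134
R1 (3/2*e3) = 191/30*e1 + 7/25*e2 + 29/5*e3 - 36/25*e4 + 33/4*e123 + 3/2*e134 - 9/5*e234
R1 (3*e4) = 3*e1 - 18/5*e2 + 72/25*e3 + 58/5*e4 + 33/2*e124 - 191/15*e134 - 14/25*e234
Summing the partial products and collecting blades:
Answer: -61/10*e1 + 467/25*e2 - 1867/225*e3 + 154/25*e4 + 2699/300*e123 + 117/10*e124 - 1109/150*e134 - 59/25*e234


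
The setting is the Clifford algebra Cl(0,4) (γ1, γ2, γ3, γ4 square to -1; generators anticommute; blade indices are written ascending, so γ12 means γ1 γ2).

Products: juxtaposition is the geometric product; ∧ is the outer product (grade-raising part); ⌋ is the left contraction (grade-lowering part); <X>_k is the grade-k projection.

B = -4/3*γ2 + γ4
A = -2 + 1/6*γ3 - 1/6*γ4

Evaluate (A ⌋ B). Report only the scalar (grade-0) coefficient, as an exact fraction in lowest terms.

step 1: 1/6 + 8/3*γ2 - 2*γ4
Answer: 1/6


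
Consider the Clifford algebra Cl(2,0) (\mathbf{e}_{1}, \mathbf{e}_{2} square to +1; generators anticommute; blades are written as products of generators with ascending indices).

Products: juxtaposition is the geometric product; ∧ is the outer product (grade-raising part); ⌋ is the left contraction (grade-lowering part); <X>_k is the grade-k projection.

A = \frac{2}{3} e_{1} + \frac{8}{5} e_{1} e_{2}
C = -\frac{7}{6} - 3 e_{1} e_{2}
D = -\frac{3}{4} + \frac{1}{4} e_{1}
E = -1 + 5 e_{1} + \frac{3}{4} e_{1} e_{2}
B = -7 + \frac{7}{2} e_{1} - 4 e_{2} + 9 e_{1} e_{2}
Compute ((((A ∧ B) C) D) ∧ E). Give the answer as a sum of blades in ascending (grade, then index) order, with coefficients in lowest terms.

step 1: -\frac{14}{3} e_{1} - \frac{208}{15} e_{1} e_{2}
step 2: -\frac{208}{5} + \frac{49}{9} e_{1} + 14 e_{2} + \frac{728}{45} e_{1} e_{2}
step 3: \frac{5861}{180} - \frac{869}{60} e_{1} - \frac{1309}{90} e_{2} - \frac{469}{30} e_{1} e_{2}
step 4: -\frac{5861}{180} + \frac{7978}{45} e_{1} + \frac{1309}{90} e_{2} + \frac{81199}{720} e_{1} e_{2}
Answer: -\frac{5861}{180} + \frac{7978}{45} e_{1} + \frac{1309}{90} e_{2} + \frac{81199}{720} e_{1} e_{2}


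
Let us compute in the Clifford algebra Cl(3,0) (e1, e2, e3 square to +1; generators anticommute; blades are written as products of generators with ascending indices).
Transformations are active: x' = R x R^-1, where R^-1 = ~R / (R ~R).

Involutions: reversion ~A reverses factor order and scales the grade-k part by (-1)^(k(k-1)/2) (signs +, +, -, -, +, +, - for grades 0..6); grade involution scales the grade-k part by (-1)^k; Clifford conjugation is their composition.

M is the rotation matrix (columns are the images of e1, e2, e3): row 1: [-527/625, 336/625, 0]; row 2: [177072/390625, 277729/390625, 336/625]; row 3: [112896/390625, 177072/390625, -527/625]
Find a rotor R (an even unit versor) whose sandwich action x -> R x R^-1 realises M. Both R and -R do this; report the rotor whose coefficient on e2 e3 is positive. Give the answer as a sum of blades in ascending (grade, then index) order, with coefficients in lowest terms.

Method: write R = a + b12*e1 e2 + b13*e1 e3 + b23*e2 e3 with a^2 + b12^2 + b13^2 + b23^2 = 1 (so R^-1 = ~R). Expanding the columns R e_j ~R gives tr M = 4a^2 - 1 and, from the antisymmetric part, M21 - M12 = -4a*b12, M13 - M31 = 4a*b13, M32 - M23 = -4a*b23.
Here tr M = -381021/390625, so a^2 = (1 + tr M)/4 = 2401/390625 and a = ±49/625. Taking a = 49/625: M21 - M12 = -32928/390625, M13 - M31 = -112896/390625, M32 - M23 = -32928/390625, giving b12 = 168/625, b13 = -576/625, b23 = 168/625, i.e. R = 49/625 + 168/625*e1 e2 - 576/625*e1 e3 + 168/625*e2 e3.
Its e2 e3 coefficient is already positive.
Answer: 49/625 + 168/625*e1 e2 - 576/625*e1 e3 + 168/625*e2 e3. Sheet selection: the two-to-one cover makes ±R indistinguishable at the matrix level (trace -381021/390625), so uniqueness comes from the required sign on e2 e3.


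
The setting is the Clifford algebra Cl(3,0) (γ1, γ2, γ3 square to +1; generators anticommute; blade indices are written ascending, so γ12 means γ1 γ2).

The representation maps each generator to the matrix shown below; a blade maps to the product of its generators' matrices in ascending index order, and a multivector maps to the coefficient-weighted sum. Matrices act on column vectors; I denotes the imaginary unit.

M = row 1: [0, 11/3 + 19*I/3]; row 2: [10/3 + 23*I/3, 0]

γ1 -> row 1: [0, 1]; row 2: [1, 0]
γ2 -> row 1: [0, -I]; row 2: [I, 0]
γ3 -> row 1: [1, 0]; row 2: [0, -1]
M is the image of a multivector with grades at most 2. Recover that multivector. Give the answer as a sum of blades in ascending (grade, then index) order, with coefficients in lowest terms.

Method: 1, rho(γ1), rho(γ2), rho(γ3) form a trace-orthogonal basis of the 2x2 complex matrices (tr(X Y) = 2 if X = Y, else 0), so M = m0*1 + m1*rho(γ1) + m2*rho(γ2) + m3*rho(γ3) with m0 = tr(M)/2 = 0, m1 = tr(M rho(γ1))/2 = 7/2 + 7*I, m2 = tr(M rho(γ2))/2 = 2/3 + I/6, m3 = tr(M rho(γ3))/2 = 0.
Multiplying table entries, the bivector images are rho(γ12) = I*rho(γ3), rho(γ13) = -I*rho(γ2), rho(γ23) = I*rho(γ1); with real blade coefficients the real parts of m0..m3 are the coefficients of 1, γ1, γ2, γ3 and the imaginary parts give the bivectors (γ23: Im m1, γ13: -Im m2, γ12: Im m3).
Answer: 7/2*γ1 + 2/3*γ2 - 1/6*γ13 + 7*γ23


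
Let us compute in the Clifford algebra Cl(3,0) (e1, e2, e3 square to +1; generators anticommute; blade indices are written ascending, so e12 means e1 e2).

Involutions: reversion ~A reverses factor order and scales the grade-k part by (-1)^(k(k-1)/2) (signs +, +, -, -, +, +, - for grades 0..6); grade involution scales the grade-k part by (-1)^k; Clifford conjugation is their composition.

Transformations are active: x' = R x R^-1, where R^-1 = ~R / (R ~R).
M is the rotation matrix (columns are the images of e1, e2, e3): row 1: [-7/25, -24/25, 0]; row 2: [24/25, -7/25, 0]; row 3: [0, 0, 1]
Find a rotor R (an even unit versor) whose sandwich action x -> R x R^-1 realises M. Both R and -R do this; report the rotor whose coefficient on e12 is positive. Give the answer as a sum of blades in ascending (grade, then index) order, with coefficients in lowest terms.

Method: write R = a + b12*e12 + b13*e13 + b23*e23 with a^2 + b12^2 + b13^2 + b23^2 = 1 (so R^-1 = ~R). Expanding the columns R e_j ~R gives tr M = 4a^2 - 1 and, from the antisymmetric part, M21 - M12 = -4a*b12, M13 - M31 = 4a*b13, M32 - M23 = -4a*b23.
Here tr M = 11/25, so a^2 = (1 + tr M)/4 = 9/25 and a = ±3/5. Taking a = 3/5: M21 - M12 = 48/25, M13 - M31 = 0, M32 - M23 = 0, giving b12 = -4/5, b13 = 0, b23 = 0, i.e. R = 3/5 - 4/5*e12.
Its e12 coefficient is negative, so report the other preimage -R.
Answer: -3/5 + 4/5*e12. Sheet selection: the two-to-one cover makes ±R indistinguishable at the matrix level (trace 11/25), so uniqueness comes from the required sign on e12.


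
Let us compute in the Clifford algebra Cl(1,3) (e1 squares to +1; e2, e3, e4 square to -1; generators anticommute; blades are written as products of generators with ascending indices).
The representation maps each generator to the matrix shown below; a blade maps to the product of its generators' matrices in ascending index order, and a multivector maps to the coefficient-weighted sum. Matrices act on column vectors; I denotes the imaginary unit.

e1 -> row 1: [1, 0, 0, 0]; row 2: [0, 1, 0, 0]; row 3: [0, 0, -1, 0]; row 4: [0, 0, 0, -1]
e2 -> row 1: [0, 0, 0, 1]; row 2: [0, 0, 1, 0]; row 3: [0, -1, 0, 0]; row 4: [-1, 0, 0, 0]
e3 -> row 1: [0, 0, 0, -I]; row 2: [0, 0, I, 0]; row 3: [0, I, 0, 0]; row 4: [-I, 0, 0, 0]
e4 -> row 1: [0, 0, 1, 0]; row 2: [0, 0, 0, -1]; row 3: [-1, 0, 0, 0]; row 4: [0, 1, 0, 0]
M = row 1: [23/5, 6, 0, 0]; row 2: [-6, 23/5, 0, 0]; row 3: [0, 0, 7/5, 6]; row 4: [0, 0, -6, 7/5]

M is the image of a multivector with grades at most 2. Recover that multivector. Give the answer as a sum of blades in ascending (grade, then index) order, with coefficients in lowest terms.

Method: the blade images are trace-orthogonal — tr(rho(e_A) rho(e_B)^-1) = 4 if A = B and 0 otherwise — and rho(e_A)^-1 = (e_A)^2 * rho(e_A) with (e_A)^2 = +1 or -1, so the coefficient of e_A in the preimage is (e_A)^2 * tr(M rho(e_A))/4.
Nonzero projections over blades of grade <= 2: 1: (1)^2 = +1, tr(M 1) = 12, coefficient 3; e1: (e1)^2 = +1, tr(M rho(e1)) = 32/5, coefficient 8/5; e2 e4: (e2 e4)^2 = -1, tr(M rho(e2 e4)) = -24, coefficient 6. Every other blade of grade <= 2 projects to 0.
Answer: 3 + 8/5*e1 + 6*e2 e4


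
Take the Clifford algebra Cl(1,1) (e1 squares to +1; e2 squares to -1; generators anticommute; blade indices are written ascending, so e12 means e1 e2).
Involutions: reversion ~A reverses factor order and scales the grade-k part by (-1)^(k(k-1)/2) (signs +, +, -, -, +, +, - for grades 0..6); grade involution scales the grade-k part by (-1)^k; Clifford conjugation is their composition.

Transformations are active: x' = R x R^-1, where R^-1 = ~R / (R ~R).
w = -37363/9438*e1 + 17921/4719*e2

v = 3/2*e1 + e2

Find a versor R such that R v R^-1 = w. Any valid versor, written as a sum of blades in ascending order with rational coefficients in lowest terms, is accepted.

A norm check does it: q(v) = q(w) = 5/4, hence R = v + w = -11603/4719*e1 + 22640/4719*e2 realises the map — parallel part kept, (v - w)/2 negated, v carried to w.
Answer: -11603/4719*e1 + 22640/4719*e2


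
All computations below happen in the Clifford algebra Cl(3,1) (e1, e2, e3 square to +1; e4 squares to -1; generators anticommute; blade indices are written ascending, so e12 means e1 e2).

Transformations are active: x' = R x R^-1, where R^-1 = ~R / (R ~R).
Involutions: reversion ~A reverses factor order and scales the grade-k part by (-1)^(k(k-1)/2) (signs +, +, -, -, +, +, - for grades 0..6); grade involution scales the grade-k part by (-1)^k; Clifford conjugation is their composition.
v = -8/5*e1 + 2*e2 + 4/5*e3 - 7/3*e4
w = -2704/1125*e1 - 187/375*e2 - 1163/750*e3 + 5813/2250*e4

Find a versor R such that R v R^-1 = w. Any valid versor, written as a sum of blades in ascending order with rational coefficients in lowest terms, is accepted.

A norm check does it: q(v) = q(w) = 79/45, hence R = v + w = -4504/1125*e1 + 563/375*e2 - 563/750*e3 + 563/2250*e4 realises the map — parallel part kept, (v - w)/2 negated, v carried to w.
Answer: -4504/1125*e1 + 563/375*e2 - 563/750*e3 + 563/2250*e4


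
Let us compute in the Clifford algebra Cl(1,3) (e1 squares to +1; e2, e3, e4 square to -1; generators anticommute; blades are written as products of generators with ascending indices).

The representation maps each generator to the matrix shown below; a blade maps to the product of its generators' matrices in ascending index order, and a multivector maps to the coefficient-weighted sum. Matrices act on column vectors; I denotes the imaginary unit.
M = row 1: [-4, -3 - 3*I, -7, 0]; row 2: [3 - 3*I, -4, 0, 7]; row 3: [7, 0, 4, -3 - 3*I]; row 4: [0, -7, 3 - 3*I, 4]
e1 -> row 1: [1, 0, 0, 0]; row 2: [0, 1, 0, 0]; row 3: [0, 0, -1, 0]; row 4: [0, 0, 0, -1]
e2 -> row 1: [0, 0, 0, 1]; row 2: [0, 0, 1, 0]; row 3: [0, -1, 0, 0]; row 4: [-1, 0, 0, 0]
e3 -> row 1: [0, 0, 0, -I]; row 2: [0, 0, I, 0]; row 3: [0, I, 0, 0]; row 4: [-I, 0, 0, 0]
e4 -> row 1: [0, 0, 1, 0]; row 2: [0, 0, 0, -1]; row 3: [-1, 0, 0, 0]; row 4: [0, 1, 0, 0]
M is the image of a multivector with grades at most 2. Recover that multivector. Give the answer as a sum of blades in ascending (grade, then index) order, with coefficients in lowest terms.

Method: the blade images are trace-orthogonal — tr(rho(e_A) rho(e_B)^-1) = 4 if A = B and 0 otherwise — and rho(e_A)^-1 = (e_A)^2 * rho(e_A) with (e_A)^2 = +1 or -1, so the coefficient of e_A in the preimage is (e_A)^2 * tr(M rho(e_A))/4.
Nonzero projections over blades of grade <= 2: e1: (e1)^2 = +1, tr(M rho(e1)) = -16, coefficient -4; e4: (e4)^2 = -1, tr(M rho(e4)) = 28, coefficient -7; e2 e4: (e2 e4)^2 = -1, tr(M rho(e2 e4)) = 12, coefficient -3; e3 e4: (e3 e4)^2 = -1, tr(M rho(e3 e4)) = -12, coefficient 3. Every other blade of grade <= 2 projects to 0.
Answer: -4*e1 - 7*e4 - 3*e2 e4 + 3*e3 e4


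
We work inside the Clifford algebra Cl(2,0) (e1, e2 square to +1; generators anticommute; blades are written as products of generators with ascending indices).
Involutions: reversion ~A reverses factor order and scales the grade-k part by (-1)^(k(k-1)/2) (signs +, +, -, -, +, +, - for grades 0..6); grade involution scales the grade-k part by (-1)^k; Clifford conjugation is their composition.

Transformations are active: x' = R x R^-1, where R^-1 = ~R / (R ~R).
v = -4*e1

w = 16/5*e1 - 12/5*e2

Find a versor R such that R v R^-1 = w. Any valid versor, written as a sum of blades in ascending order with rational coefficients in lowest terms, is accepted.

Why this works: both vectors square to 16, so q(v) = q(w) and R = v + w = -4/5*e1 - 12/5*e2 carries v to w — its own direction survives, the complement (v - w)/2 flips.
Answer: -4/5*e1 - 12/5*e2


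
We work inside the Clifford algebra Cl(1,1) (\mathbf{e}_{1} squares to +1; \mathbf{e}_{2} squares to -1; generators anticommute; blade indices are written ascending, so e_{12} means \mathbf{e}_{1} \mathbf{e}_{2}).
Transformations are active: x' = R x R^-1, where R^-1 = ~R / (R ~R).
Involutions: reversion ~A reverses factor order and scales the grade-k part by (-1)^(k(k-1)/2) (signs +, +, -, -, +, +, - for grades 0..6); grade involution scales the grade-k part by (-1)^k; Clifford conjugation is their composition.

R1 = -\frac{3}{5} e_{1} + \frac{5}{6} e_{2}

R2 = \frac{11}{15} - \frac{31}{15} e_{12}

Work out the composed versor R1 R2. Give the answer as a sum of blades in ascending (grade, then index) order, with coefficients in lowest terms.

Distribute over the terms of R1 (each basis-blade product reordered to ascending indices, repeated generators contracted through their squares):
(-\frac{3}{5} e_{1}) R2 = -\frac{11}{25} e_{1} + \frac{31}{25} e_{2}
(\frac{5}{6} e_{2}) R2 = -\frac{31}{18} e_{1} + \frac{11}{18} e_{2}
Summing the partial products and collecting blades:
Answer: -\frac{973}{450} e_{1} + \frac{833}{450} e_{2}


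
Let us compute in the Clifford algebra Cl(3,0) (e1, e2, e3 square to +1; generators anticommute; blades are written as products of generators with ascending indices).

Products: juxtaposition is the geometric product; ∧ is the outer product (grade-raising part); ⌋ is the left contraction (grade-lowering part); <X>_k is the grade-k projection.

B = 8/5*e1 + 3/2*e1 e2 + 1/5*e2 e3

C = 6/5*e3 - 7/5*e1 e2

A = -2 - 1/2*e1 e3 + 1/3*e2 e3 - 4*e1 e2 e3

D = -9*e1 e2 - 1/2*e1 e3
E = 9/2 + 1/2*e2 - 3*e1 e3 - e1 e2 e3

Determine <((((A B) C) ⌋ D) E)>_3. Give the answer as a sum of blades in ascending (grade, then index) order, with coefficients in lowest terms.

step 1: -1/15 - 12/5*e1 + 34/5*e3 - 29/10*e1 e2 - 1/2*e1 e3 - 151/20*e2 e3 + 8/15*e1 e2 e3
step 2: 41/10 - 3/5*e1 - 57/10*e2 + 2/3*e3 + 11/15*e1 e2 - 269/20*e1 e3 + 7/10*e2 e3 - 13*e1 e2 e3
step 3: -1/8 - 1529/30*e1 + 27/5*e2 + 3/10*e3 - 369/10*e1 e2 - 41/20*e1 e3
step 4: -321/80 - 2469/10*e1 + 2103/80*e2 + 2347/20*e3 - 1151/6*e1 e2 - 69/20*e1 e3 - 3593/60*e2 e3 + 347/20*e1 e2 e3
step 5: 347/20*e1 e2 e3
Answer: 347/20*e1 e2 e3


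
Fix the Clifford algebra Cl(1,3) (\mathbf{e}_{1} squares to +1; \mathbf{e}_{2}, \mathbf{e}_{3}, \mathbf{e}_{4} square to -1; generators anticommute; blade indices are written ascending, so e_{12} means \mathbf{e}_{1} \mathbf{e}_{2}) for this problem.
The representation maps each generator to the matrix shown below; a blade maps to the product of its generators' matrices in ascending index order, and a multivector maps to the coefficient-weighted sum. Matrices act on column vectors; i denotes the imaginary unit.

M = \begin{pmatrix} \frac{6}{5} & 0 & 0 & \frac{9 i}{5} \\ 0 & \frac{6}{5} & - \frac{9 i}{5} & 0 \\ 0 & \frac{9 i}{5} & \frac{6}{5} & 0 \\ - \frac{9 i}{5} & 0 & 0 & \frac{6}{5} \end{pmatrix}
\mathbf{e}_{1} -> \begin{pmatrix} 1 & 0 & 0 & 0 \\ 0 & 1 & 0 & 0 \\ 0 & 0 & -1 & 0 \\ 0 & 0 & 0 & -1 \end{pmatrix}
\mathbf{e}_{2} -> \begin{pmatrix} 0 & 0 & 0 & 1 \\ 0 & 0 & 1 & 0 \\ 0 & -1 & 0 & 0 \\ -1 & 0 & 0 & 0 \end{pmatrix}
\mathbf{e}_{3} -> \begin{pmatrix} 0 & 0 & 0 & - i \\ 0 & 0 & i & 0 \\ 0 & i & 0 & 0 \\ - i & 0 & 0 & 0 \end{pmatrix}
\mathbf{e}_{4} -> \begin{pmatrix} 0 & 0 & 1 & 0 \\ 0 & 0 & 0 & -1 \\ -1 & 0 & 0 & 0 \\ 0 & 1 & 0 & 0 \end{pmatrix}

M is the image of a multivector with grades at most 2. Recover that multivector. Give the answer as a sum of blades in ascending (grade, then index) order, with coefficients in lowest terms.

Method: the blade images are trace-orthogonal — tr(rho(e_A) rho(e_B)^-1) = 4 if A = B and 0 otherwise — and rho(e_A)^-1 = (e_A)^2 * rho(e_A) with (e_A)^2 = +1 or -1, so the coefficient of e_A in the preimage is (e_A)^2 * tr(M rho(e_A))/4.
Nonzero projections over blades of grade <= 2: 1: (1)^2 = +1, tr(M 1) = \frac{24}{5}, coefficient \frac{6}{5}; e_{13}: (e_{13})^2 = +1, tr(M rho(e_{13})) = - \frac{36}{5}, coefficient -\frac{9}{5}. Every other blade of grade <= 2 projects to 0.
Answer: \frac{6}{5} - \frac{9}{5} e_{13}


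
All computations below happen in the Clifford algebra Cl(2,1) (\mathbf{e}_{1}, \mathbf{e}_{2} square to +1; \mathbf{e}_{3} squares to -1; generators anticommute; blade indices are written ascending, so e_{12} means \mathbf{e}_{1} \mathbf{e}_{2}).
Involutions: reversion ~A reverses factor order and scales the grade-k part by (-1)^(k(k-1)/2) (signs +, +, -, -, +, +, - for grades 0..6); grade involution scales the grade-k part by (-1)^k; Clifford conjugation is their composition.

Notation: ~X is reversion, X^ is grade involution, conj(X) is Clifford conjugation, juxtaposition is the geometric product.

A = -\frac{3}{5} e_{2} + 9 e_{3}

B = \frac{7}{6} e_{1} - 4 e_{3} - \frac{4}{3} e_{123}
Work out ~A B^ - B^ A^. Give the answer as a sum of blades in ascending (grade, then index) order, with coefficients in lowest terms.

first term: -36 - \frac{127}{10} e_{12} + \frac{113}{10} e_{13} - \frac{12}{5} e_{23}
second term: 36 + \frac{113}{10} e_{12} + \frac{97}{10} e_{13} - \frac{12}{5} e_{23}
Answer: -72 - 24 e_{12} + \frac{8}{5} e_{13}


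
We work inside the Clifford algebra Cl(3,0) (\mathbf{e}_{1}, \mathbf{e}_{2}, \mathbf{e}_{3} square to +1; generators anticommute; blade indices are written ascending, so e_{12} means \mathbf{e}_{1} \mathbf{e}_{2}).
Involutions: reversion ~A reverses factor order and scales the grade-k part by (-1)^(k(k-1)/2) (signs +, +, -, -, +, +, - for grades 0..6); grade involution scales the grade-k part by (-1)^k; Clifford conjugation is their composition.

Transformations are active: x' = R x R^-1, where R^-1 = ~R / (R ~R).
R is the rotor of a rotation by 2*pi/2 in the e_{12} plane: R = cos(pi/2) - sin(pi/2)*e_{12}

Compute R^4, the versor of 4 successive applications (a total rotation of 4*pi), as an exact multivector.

The rotor phase is half the rotation angle and phases add under composition, so 4 steps in the e_{12} plane accumulate phase 4*(pi/2) = 2 \pi: R^4 = cos(2 \pi) - sin(2 \pi)*e_{12}.
cos(2 \pi) = 1 and sin(2 \pi) = 0, so R^4 = 1. The total rotation 4*pi is 2 full turns, so every vector returns to itself, yet the rotor is +1, back on the identity sheet (an even number of 2*pi turns).
Answer: 1


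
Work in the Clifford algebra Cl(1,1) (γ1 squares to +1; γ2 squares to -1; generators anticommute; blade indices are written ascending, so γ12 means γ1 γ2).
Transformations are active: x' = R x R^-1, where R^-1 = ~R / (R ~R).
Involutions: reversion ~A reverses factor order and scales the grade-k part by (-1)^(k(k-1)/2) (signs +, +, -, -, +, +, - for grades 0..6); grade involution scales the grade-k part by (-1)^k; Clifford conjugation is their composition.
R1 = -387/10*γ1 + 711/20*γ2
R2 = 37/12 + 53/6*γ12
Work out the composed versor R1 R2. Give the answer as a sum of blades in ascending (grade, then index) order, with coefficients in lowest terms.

Distribute over the terms of R1 (each basis-blade product reordered to ascending indices, repeated generators contracted through their squares):
(-387/10*γ1) R2 = -4773/40*γ1 - 6837/20*γ2
(711/20*γ2) R2 = 12561/40*γ1 + 8769/80*γ2
Summing the partial products and collecting blades:
Answer: 1947/10*γ1 - 18579/80*γ2


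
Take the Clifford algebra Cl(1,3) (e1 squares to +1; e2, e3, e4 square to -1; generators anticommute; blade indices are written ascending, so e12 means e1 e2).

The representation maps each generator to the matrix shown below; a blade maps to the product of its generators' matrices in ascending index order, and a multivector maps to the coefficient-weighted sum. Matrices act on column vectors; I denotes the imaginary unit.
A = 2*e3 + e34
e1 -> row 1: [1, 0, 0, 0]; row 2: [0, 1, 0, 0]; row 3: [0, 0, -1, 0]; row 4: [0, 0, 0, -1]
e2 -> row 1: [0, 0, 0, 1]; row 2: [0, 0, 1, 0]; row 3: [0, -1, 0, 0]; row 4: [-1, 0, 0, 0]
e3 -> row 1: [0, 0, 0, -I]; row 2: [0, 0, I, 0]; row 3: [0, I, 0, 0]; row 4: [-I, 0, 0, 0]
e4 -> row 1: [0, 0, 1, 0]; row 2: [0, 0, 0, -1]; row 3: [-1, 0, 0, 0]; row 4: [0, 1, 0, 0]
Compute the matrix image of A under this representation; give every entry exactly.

Bivector images (products of the table entries): rho(e34) = rho(e3)rho(e4) = row 1: [0, -I, 0, 0]; row 2: [-I, 0, 0, 0]; row 3: [0, 0, 0, -I]; row 4: [0, 0, -I, 0].
M = (2)*rho(e3) + (1)*rho(e34), summed entrywise:
Answer: row 1: [0, -I, 0, -2*I]; row 2: [-I, 0, 2*I, 0]; row 3: [0, 2*I, 0, -I]; row 4: [-2*I, 0, -I, 0]


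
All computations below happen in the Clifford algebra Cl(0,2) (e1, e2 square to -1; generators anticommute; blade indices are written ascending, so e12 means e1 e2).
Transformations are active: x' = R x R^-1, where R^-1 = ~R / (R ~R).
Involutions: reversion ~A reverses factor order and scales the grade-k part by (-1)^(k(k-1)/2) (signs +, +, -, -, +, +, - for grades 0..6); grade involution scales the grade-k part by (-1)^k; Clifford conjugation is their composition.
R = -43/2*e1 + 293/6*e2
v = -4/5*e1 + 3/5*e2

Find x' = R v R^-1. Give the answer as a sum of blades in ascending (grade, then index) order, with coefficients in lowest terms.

~R = -43/2*e1 + 293/6*e2, and R ~R = -51245/18, so R^-1 = ~R / (-51245/18).
R v = -93/2 + 157/6*e12
Answer: 1001/10249*e1 + 10200/10249*e2


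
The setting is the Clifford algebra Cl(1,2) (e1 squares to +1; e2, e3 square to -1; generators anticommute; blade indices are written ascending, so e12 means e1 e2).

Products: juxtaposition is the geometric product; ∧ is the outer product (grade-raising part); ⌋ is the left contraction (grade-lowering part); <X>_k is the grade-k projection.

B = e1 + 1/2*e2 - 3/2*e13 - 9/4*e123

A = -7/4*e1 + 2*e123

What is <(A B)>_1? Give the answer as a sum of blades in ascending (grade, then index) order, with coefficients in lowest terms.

step 1: 11/4 + 3*e2 + 21/8*e3 - 7/8*e12 + e13 + 95/16*e23
step 2: 3*e2 + 21/8*e3
Answer: 3*e2 + 21/8*e3


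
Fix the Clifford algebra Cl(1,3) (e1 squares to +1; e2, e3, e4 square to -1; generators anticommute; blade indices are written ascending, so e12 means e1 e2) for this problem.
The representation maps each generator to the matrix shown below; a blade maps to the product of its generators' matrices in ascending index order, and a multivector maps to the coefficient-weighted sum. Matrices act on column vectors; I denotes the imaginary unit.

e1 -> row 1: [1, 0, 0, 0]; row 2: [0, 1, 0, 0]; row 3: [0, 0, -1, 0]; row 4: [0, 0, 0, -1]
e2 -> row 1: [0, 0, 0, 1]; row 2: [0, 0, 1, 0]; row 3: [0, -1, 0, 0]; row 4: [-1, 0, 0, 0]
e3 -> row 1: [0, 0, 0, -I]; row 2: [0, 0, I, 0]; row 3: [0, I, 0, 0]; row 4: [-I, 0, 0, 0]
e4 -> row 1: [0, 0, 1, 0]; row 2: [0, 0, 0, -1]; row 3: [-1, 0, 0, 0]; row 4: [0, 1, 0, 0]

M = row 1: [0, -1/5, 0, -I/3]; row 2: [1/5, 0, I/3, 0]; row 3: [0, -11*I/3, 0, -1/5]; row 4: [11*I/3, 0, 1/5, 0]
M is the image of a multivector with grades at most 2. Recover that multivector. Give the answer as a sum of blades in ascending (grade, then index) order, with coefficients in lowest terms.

Method: the blade images are trace-orthogonal — tr(rho(e_A) rho(e_B)^-1) = 4 if A = B and 0 otherwise — and rho(e_A)^-1 = (e_A)^2 * rho(e_A) with (e_A)^2 = +1 or -1, so the coefficient of e_A in the preimage is (e_A)^2 * tr(M rho(e_A))/4.
Nonzero projections over blades of grade <= 2: e3: (e3)^2 = -1, tr(M rho(e3)) = 20/3, coefficient -5/3; e13: (e13)^2 = +1, tr(M rho(e13)) = 8, coefficient 2; e24: (e24)^2 = -1, tr(M rho(e24)) = 4/5, coefficient -1/5. Every other blade of grade <= 2 projects to 0.
Answer: -5/3*e3 + 2*e13 - 1/5*e24


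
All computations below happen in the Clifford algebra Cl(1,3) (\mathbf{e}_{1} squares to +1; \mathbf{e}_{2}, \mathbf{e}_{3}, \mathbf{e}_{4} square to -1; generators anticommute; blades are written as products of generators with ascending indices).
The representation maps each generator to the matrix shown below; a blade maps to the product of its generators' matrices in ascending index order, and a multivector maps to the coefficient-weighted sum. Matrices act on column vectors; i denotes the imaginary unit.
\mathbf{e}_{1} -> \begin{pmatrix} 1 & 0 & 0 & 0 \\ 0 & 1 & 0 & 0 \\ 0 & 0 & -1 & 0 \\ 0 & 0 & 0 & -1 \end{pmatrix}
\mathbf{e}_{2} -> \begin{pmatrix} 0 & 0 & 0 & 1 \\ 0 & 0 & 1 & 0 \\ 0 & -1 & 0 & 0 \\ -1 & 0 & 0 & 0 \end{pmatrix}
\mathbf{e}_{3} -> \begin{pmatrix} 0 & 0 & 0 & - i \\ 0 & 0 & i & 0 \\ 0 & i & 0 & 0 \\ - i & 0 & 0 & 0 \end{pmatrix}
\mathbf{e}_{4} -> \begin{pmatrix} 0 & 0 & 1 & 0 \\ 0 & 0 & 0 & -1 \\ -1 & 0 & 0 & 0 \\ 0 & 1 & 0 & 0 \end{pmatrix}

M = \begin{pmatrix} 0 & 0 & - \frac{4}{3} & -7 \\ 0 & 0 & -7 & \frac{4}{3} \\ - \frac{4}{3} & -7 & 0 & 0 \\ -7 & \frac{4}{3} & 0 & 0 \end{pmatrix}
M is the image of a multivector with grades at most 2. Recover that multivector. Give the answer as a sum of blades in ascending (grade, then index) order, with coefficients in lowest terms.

Method: the blade images are trace-orthogonal — tr(rho(e_A) rho(e_B)^-1) = 4 if A = B and 0 otherwise — and rho(e_A)^-1 = (e_A)^2 * rho(e_A) with (e_A)^2 = +1 or -1, so the coefficient of e_A in the preimage is (e_A)^2 * tr(M rho(e_A))/4.
Nonzero projections over blades of grade <= 2: e_{1} e_{2}: (e_{1} e_{2})^2 = +1, tr(M rho(e_{1} e_{2})) = -28, coefficient -7; e_{1} e_{4}: (e_{1} e_{4})^2 = +1, tr(M rho(e_{1} e_{4})) = - \frac{16}{3}, coefficient -\frac{4}{3}. Every other blade of grade <= 2 projects to 0.
Answer: -7 e_{1} e_{2} - \frac{4}{3} e_{1} e_{4}


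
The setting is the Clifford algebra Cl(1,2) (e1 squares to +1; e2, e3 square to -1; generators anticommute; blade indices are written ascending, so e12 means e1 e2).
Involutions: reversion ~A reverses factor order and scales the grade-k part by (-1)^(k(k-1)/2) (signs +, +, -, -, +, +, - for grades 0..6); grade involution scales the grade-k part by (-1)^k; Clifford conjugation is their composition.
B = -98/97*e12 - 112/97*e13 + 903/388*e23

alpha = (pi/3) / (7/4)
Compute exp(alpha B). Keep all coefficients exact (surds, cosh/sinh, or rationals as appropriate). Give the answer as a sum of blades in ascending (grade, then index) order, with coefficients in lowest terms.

B^2 term by term: the squares give (-98/97)^2*(e12)^2 + (-112/97)^2*(e13)^2 + (903/388)^2*(e23)^2 = 9604/9409*(+1) + 12544/9409*(+1) + 815409/150544*(-1) = -49/16 (each basis 2-blade squares to minus the product of its generators' squares); cross terms between blades sharing an index anticommute and cancel. So B^2 = -49/16.
B^2 = -49/16 — the negative square puts this in the circular regime; l = 7/4, alpha*l = pi/3, so exp(alpha B) = cos(pi/3) + (sin(pi/3)/(7/4))*B = 1/2 + (2*sqrt(3)/7)*B.
Answer: 1/2 - 28*sqrt(3)/97*e12 - 32*sqrt(3)/97*e13 + 129*sqrt(3)/194*e23


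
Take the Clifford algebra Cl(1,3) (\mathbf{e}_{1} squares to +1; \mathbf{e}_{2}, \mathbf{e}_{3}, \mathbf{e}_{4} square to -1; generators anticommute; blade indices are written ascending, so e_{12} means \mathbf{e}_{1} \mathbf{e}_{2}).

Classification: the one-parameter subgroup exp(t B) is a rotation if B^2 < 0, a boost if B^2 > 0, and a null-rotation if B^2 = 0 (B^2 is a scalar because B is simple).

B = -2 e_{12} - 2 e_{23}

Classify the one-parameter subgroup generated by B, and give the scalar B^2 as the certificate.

B^2 term by term: the squares give (-2)^2*(e_{12})^2 + (-2)^2*(e_{23})^2 = 4*(+1) + 4*(-1) = 0 (each basis 2-blade squares to minus the product of its generators' squares); cross terms between blades sharing an index anticommute and cancel. So B^2 = 0.
Answer: null-rotation, certificate B^2 = 0. Why this suffices: the scalar 0 survives any versor conjugation, so its sign alone determines the class however B is presented.
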